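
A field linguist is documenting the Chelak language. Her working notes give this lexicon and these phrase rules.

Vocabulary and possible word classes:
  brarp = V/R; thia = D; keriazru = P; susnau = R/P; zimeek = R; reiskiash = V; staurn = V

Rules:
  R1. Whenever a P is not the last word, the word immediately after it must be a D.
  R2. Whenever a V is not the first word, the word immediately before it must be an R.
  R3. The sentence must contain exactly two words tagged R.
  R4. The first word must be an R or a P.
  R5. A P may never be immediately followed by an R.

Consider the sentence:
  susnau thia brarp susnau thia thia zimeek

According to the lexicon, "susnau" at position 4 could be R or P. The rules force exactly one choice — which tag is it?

Candidates per position — 1:susnau {R,P}; 2:thia {D}; 3:brarp {V,R}; 4:susnau {R,P}; 5:thia {D}; 6:thia {D}; 7:zimeek {R}.
Position 3: V is ruled out by rule 2; that leaves R.
Position 4: R is ruled out by rule 3; that leaves P.
Position 1: R is ruled out by rule 3; that leaves P.
That leaves exactly one tagging: P D R P D D R.
Verifying each rule — rule 1 holds; rule 2 holds; rule 3 holds; rule 4 holds; rule 5 holds.

P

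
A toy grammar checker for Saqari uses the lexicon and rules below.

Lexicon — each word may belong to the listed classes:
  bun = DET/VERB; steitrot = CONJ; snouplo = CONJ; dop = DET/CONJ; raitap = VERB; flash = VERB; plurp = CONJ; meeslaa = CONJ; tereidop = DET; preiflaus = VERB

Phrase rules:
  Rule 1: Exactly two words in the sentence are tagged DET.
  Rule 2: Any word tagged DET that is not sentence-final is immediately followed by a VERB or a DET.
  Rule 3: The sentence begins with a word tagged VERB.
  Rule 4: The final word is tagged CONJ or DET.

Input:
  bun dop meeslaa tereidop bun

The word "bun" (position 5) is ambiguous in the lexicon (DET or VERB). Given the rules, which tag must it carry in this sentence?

DET

Candidates per position — 1:bun {DET,VERB}; 2:dop {DET,CONJ}; 3:meeslaa {CONJ}; 4:tereidop {DET}; 5:bun {DET,VERB}.
At position 1, choosing DET makes rule 2 impossible to satisfy; hence VERB.
At position 2, choosing DET makes rule 2 impossible to satisfy; hence CONJ.
At position 5, choosing VERB makes rule 1 impossible to satisfy; hence DET.
So the tagging must be: VERB CONJ CONJ DET DET.
Verifying each rule — rule 1 ok; rule 2 ok; rule 3 ok; rule 4 ok.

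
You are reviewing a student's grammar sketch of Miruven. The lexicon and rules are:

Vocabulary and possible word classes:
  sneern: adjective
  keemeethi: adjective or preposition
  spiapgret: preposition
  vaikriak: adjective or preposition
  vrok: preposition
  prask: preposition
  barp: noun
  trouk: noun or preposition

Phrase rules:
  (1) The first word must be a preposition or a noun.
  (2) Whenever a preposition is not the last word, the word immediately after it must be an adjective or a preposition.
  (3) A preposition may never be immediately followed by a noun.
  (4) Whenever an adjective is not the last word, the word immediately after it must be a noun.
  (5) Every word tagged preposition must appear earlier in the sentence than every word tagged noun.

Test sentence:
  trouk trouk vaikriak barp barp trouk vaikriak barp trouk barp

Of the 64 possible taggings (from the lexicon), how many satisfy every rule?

Candidates per position — 1:trouk {noun,preposition}; 2:trouk {noun,preposition}; 3:vaikriak {adjective,preposition}; 4:barp {noun}; 5:barp {noun}; 6:trouk {noun,preposition}; 7:vaikriak {adjective,preposition}; 8:barp {noun}; 9:trouk {noun,preposition}; 10:barp {noun}.
There are 64 candidate sequences in total.
The sequences that satisfy every rule: noun noun adjective noun noun noun adjective noun noun noun; preposition preposition adjective noun noun noun adjective noun noun noun.
Count = 2.

2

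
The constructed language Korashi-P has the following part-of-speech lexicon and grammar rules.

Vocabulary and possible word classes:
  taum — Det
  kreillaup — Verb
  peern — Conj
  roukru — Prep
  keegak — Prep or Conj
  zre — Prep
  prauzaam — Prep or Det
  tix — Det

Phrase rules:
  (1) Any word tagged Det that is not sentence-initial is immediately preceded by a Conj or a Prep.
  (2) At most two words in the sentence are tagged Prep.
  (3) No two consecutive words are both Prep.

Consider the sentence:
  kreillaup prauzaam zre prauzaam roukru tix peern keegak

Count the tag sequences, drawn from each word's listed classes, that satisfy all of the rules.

Candidates per position — 1:kreillaup {Verb}; 2:prauzaam {Prep,Det}; 3:zre {Prep}; 4:prauzaam {Prep,Det}; 5:roukru {Prep}; 6:tix {Det}; 7:peern {Conj}; 8:keegak {Prep,Conj}.
There are 8 candidate sequences in total.
Every candidate sequence violates at least one rule; no consistent tagging exists.
Count = 0.

0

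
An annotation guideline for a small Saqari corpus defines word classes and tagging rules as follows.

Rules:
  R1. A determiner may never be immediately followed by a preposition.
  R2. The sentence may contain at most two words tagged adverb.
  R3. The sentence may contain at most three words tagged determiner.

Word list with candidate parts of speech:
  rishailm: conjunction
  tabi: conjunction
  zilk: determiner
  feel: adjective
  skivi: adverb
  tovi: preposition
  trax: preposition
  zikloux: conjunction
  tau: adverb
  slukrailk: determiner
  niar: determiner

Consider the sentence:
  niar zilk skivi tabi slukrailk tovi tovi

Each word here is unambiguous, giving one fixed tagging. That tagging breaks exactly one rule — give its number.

1

Fixed tagging: determiner determiner adverb conjunction determiner preposition preposition.
Rule check: R1 fail, R2 pass, R3 pass.
Only rule 1 fails.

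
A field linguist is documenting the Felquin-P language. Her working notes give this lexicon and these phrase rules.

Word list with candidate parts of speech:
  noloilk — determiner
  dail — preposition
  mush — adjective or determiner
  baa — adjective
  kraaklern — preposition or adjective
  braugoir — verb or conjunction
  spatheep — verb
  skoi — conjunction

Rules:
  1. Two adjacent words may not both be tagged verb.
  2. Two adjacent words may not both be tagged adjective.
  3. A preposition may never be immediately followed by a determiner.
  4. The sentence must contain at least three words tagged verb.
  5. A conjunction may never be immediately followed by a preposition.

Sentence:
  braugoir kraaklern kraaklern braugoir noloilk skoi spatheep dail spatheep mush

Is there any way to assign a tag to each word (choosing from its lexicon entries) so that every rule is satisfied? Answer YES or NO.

Candidates per position — 1:braugoir {verb,conjunction}; 2:kraaklern {preposition,adjective}; 3:kraaklern {preposition,adjective}; 4:braugoir {verb,conjunction}; 5:noloilk {determiner}; 6:skoi {conjunction}; 7:spatheep {verb}; 8:dail {preposition}; 9:spatheep {verb}; 10:mush {adjective,determiner}.
One satisfying assignment: verb adjective preposition conjunction determiner conjunction verb preposition verb adjective.
Rule-by-rule: rule 1 satisfied; rule 2 satisfied; rule 3 satisfied; rule 4 satisfied; rule 5 satisfied.

YES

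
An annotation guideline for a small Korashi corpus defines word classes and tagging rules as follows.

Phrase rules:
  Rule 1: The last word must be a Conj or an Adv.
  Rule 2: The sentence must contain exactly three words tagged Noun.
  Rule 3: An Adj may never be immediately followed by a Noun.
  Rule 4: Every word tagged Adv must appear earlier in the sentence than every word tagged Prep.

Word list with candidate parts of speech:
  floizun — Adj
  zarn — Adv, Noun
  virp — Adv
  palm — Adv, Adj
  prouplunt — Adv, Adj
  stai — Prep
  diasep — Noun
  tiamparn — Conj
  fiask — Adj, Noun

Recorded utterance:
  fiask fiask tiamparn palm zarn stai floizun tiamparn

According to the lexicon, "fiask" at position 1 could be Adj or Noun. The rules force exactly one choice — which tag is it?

Candidates per position — 1:fiask {Adj,Noun}; 2:fiask {Adj,Noun}; 3:tiamparn {Conj}; 4:palm {Adv,Adj}; 5:zarn {Adv,Noun}; 6:stai {Prep}; 7:floizun {Adj}; 8:tiamparn {Conj}.
If word 1 were Adj, no tagging could satisfy rule 2; so word 1 is Noun.
If word 2 were Adj, no tagging could satisfy rule 2; so word 2 is Noun.
If word 5 were Adv, no tagging could satisfy rule 2; so word 5 is Noun.
If word 4 were Adj, no tagging could satisfy rule 3; so word 4 is Adv.
The unique satisfying tagging is: Noun Noun Conj Adv Noun Prep Adj Conj.
Checking: rule 1 satisfied; rule 2 satisfied; rule 3 satisfied; rule 4 satisfied.

Noun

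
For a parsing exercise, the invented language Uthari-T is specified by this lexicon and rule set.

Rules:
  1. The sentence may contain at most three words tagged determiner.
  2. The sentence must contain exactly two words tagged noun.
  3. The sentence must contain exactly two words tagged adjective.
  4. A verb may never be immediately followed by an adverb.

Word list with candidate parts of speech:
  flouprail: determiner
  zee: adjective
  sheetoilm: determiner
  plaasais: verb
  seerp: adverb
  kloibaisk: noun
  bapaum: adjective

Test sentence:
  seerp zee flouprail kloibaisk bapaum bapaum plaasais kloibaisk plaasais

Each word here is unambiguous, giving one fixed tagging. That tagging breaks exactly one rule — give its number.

3

Fixed tagging: adverb adjective determiner noun adjective adjective verb noun verb.
Checking each rule: R1 ✓, R2 ✓, R3 ✗, R4 ✓.
Only rule 3 fails.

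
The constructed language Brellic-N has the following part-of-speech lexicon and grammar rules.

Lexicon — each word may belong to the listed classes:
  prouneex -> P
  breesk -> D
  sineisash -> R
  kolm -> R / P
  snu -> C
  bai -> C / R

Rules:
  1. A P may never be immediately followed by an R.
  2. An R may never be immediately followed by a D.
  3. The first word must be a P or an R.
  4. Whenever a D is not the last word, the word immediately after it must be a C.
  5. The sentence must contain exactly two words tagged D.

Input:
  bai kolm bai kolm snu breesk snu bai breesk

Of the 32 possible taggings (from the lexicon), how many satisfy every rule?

6

Candidates per position — 1:bai {C,R}; 2:kolm {R,P}; 3:bai {C,R}; 4:kolm {R,P}; 5:snu {C}; 6:breesk {D}; 7:snu {C}; 8:bai {C,R}; 9:breesk {D}.
There are 32 candidate sequences in total.
Checking each against the rules leaves 6 sequences.
Count = 6.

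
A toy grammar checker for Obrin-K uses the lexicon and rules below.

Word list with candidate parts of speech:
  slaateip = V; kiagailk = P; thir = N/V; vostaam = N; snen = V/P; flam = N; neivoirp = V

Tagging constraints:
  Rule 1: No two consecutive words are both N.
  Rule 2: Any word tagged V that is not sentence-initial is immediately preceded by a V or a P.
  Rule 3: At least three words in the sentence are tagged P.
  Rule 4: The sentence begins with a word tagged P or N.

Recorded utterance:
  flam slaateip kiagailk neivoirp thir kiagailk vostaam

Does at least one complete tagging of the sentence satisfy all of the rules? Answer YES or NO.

NO

Candidates per position — 1:flam {N}; 2:slaateip {V}; 3:kiagailk {P}; 4:neivoirp {V}; 5:thir {N,V}; 6:kiagailk {P}; 7:vostaam {N}.
Rule 2 cannot be satisfied by any choice of tags from the lexicon.
So there is no consistent tagging.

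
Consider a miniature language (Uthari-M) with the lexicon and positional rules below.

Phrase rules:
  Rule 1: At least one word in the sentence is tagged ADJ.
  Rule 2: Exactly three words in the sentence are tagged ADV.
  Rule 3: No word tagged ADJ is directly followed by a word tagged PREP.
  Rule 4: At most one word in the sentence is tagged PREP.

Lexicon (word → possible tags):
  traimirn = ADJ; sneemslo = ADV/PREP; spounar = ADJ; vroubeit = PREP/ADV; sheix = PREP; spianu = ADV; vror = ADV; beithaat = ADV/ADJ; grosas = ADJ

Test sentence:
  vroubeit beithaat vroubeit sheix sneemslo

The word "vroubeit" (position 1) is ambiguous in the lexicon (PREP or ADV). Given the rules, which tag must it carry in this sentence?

Candidates per position — 1:vroubeit {PREP,ADV}; 2:beithaat {ADV,ADJ}; 3:vroubeit {PREP,ADV}; 4:sheix {PREP}; 5:sneemslo {ADV,PREP}.
Position 1: tagging it PREP would leave rule 4 unsatisfiable, so it must be ADV.
Position 2: tagging it ADV would leave rule 1 unsatisfiable, so it must be ADJ.
Position 3: tagging it PREP would leave rule 2 unsatisfiable, so it must be ADV.
Position 5: tagging it PREP would leave rule 2 unsatisfiable, so it must be ADV.
The unique satisfying tagging is: ADV ADJ ADV PREP ADV.
Checking: rule 1 holds; rule 2 holds; rule 3 holds; rule 4 holds.

ADV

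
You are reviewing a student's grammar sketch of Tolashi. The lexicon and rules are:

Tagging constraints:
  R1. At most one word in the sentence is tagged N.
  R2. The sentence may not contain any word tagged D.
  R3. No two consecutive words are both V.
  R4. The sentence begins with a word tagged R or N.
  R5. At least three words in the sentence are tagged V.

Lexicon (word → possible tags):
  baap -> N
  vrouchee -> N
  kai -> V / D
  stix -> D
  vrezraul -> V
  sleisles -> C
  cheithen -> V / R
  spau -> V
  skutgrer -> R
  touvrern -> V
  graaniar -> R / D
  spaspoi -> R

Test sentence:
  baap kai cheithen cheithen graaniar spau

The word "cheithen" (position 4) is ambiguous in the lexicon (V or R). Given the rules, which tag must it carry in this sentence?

Candidates per position — 1:baap {N}; 2:kai {V,D}; 3:cheithen {V,R}; 4:cheithen {V,R}; 5:graaniar {R,D}; 6:spau {V}.
Position 2: tagging it D would leave rule 2 unsatisfiable, so it must be V.
Position 3: tagging it V would leave rule 3 unsatisfiable, so it must be R.
Position 4: tagging it R would leave rule 5 unsatisfiable, so it must be V.
Position 5: tagging it D would leave rule 2 unsatisfiable, so it must be R.
So the tagging must be: N V R V R V.
Checking: rule 1 ✓; rule 2 ✓; rule 3 ✓; rule 4 ✓; rule 5 ✓.

V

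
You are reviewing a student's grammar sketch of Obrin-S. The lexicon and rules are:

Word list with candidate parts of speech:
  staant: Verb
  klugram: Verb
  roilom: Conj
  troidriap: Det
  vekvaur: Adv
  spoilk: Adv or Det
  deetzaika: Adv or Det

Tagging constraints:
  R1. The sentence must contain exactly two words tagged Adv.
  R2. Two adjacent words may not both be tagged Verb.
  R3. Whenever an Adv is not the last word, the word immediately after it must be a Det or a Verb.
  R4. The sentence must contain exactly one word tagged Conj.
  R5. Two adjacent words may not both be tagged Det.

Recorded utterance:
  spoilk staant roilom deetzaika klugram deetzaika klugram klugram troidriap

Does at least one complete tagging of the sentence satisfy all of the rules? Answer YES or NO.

NO

Candidates per position — 1:spoilk {Adv,Det}; 2:staant {Verb}; 3:roilom {Conj}; 4:deetzaika {Adv,Det}; 5:klugram {Verb}; 6:deetzaika {Adv,Det}; 7:klugram {Verb}; 8:klugram {Verb}; 9:troidriap {Det}.
Rule 2 cannot be satisfied by any choice of tags from the lexicon.
So there is no consistent tagging.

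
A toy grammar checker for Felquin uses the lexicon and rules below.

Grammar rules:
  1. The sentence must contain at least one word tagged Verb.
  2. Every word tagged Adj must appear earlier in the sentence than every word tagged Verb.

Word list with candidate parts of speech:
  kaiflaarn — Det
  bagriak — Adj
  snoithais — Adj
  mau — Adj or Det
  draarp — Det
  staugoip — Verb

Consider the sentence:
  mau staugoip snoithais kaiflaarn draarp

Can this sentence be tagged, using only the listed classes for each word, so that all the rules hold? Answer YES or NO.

NO

Candidates per position — 1:mau {Adj,Det}; 2:staugoip {Verb}; 3:snoithais {Adj}; 4:kaiflaarn {Det}; 5:draarp {Det}.
Rule 2 cannot be satisfied by any choice of tags from the lexicon.
So there is no consistent tagging.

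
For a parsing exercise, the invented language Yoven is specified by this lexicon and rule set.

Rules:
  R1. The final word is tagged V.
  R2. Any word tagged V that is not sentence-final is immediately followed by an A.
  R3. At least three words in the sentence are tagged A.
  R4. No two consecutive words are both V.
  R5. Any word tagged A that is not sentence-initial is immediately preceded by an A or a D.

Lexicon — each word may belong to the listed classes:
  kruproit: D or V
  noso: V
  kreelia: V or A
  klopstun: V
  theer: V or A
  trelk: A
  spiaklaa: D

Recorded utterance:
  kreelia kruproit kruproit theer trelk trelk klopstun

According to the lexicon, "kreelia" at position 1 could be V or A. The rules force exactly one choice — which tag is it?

Candidates per position — 1:kreelia {V,A}; 2:kruproit {D,V}; 3:kruproit {D,V}; 4:theer {V,A}; 5:trelk {A}; 6:trelk {A}; 7:klopstun {V}.
At position 1, choosing V makes rule 2 impossible to satisfy; hence A.
At position 2, choosing V makes rule 2 impossible to satisfy; hence D.
At position 3, choosing V makes rule 5 impossible to satisfy; hence D.
At position 4, choosing V makes rule 5 impossible to satisfy; hence A.
That leaves exactly one tagging: A D D A A A V.
Check: rule 1 satisfied; rule 2 satisfied; rule 3 satisfied; rule 4 satisfied; rule 5 satisfied.

A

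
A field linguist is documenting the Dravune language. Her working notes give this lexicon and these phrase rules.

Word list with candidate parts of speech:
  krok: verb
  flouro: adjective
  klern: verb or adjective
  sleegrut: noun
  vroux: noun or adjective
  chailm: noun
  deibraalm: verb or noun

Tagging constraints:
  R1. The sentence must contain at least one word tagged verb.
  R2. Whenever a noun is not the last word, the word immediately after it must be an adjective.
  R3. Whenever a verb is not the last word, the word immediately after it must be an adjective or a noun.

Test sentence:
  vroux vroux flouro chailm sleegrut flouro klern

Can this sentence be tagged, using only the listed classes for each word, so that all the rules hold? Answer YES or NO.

NO

Candidates per position — 1:vroux {noun,adjective}; 2:vroux {noun,adjective}; 3:flouro {adjective}; 4:chailm {noun}; 5:sleegrut {noun}; 6:flouro {adjective}; 7:klern {verb,adjective}.
Rule 2 cannot be satisfied by any choice of tags from the lexicon.
So there is no consistent tagging.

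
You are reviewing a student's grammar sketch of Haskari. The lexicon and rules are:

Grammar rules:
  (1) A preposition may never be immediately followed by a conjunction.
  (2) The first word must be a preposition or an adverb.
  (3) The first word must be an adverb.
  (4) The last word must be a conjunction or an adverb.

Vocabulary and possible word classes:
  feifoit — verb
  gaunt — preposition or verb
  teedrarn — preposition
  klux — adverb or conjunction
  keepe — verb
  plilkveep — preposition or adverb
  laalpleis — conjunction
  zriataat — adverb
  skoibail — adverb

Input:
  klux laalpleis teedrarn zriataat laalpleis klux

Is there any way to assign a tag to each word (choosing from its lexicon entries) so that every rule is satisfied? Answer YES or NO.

Candidates per position — 1:klux {adverb,conjunction}; 2:laalpleis {conjunction}; 3:teedrarn {preposition}; 4:zriataat {adverb}; 5:laalpleis {conjunction}; 6:klux {adverb,conjunction}.
One satisfying assignment: adverb conjunction preposition adverb conjunction conjunction.
Checking: rule 1 ok; rule 2 ok; rule 3 ok; rule 4 ok.

YES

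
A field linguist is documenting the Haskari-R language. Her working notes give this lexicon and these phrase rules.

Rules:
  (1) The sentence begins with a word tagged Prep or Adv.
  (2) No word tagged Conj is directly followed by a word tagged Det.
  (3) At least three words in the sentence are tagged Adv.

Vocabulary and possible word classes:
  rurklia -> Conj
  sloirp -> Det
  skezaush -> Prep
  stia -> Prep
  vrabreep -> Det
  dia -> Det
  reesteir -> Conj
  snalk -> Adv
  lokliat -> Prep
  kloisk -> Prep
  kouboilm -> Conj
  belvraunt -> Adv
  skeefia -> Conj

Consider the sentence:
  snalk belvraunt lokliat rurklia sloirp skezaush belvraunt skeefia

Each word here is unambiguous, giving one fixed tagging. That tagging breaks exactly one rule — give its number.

2

Fixed tagging: Adv Adv Prep Conj Det Prep Adv Conj.
Applying the rules: R1 pass, R2 fail, R3 pass.
Only rule 2 fails.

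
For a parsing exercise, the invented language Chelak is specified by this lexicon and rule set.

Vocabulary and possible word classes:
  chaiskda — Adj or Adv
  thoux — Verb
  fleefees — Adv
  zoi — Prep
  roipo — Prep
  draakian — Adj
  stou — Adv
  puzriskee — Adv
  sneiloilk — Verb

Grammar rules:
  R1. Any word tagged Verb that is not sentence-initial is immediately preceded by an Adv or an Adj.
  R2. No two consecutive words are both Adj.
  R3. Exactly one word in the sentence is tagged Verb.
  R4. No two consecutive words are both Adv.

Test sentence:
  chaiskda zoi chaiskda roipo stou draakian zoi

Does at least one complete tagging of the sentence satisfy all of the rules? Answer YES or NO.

Candidates per position — 1:chaiskda {Adj,Adv}; 2:zoi {Prep}; 3:chaiskda {Adj,Adv}; 4:roipo {Prep}; 5:stou {Adv}; 6:draakian {Adj}; 7:zoi {Prep}.
Rule 3 cannot be satisfied by any choice of tags from the lexicon.
So there is no consistent tagging.

NO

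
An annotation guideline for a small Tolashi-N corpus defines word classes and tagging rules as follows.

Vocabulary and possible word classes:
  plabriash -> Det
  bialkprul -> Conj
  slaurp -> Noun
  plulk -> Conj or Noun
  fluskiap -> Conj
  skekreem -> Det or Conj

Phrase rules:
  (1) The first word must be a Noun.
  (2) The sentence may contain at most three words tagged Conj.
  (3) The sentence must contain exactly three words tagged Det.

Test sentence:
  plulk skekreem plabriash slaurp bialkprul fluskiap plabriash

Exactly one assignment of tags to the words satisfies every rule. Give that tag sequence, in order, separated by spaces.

Noun Det Det Noun Conj Conj Det

Candidates per position — 1:plulk {Conj,Noun}; 2:skekreem {Det,Conj}; 3:plabriash {Det}; 4:slaurp {Noun}; 5:bialkprul {Conj}; 6:fluskiap {Conj}; 7:plabriash {Det}.
Position 1: tagging it Conj would leave rule 1 unsatisfiable, so it must be Noun.
Position 2: tagging it Conj would leave rule 3 unsatisfiable, so it must be Det.
That leaves exactly one tagging: Noun Det Det Noun Conj Conj Det.
Checking: rule 1 ✓; rule 2 ✓; rule 3 ✓.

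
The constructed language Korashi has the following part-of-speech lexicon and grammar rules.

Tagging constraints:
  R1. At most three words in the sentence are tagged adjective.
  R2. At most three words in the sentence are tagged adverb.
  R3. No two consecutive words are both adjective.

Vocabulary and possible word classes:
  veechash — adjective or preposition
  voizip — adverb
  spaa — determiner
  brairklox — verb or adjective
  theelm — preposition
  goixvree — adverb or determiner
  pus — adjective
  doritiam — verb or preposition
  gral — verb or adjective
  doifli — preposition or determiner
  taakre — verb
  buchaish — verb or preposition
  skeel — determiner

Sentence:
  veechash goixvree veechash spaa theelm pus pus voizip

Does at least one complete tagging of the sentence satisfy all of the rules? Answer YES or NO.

NO

Candidates per position — 1:veechash {adjective,preposition}; 2:goixvree {adverb,determiner}; 3:veechash {adjective,preposition}; 4:spaa {determiner}; 5:theelm {preposition}; 6:pus {adjective}; 7:pus {adjective}; 8:voizip {adverb}.
Rule 3 cannot be satisfied by any choice of tags from the lexicon.
So there is no consistent tagging.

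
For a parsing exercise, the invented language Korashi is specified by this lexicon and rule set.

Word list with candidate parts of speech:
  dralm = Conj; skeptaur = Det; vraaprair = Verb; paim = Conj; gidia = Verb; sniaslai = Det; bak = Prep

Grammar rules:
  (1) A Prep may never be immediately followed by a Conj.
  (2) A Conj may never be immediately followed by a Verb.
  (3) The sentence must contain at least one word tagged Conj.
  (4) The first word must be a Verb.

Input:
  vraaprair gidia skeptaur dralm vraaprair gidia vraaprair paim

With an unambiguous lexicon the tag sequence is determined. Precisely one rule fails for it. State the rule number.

2

Fixed tagging: Verb Verb Det Conj Verb Verb Verb Conj.
Rule check: R1 pass, R2 fail, R3 pass, R4 pass.
Only rule 2 fails.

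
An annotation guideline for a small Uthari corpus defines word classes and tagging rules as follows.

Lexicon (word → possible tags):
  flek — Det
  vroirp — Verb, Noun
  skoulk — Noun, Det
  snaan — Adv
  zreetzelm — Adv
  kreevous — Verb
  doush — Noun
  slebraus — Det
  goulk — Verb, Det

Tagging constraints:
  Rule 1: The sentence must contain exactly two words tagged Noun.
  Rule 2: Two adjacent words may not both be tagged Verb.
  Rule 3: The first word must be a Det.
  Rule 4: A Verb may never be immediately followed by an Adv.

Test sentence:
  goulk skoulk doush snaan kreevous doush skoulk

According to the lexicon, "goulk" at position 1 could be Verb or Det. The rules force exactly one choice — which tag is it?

Det

Candidates per position — 1:goulk {Verb,Det}; 2:skoulk {Noun,Det}; 3:doush {Noun}; 4:snaan {Adv}; 5:kreevous {Verb}; 6:doush {Noun}; 7:skoulk {Noun,Det}.
Position 1: tagging it Verb would leave rule 3 unsatisfiable, so it must be Det.
Position 2: tagging it Noun would leave rule 1 unsatisfiable, so it must be Det.
Position 7: tagging it Noun would leave rule 1 unsatisfiable, so it must be Det.
That leaves exactly one tagging: Det Det Noun Adv Verb Noun Det.
Rule-by-rule: rule 1 ✓; rule 2 ✓; rule 3 ✓; rule 4 ✓.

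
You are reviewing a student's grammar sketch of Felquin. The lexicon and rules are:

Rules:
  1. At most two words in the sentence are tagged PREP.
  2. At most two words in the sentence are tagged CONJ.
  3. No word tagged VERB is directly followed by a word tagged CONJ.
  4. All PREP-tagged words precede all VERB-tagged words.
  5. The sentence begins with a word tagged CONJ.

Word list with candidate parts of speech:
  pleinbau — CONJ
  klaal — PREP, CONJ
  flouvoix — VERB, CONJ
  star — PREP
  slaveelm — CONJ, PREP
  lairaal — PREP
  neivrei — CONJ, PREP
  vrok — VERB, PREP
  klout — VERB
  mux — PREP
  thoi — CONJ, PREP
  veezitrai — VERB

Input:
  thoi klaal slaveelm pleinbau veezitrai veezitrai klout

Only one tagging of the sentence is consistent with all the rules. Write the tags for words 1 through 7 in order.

Candidates per position — 1:thoi {CONJ,PREP}; 2:klaal {PREP,CONJ}; 3:slaveelm {CONJ,PREP}; 4:pleinbau {CONJ}; 5:veezitrai {VERB}; 6:veezitrai {VERB}; 7:klout {VERB}.
Position 1: PREP is ruled out by rule 5; that leaves CONJ.
Position 2: CONJ is ruled out by rule 2; that leaves PREP.
Position 3: CONJ is ruled out by rule 2; that leaves PREP.
The only consistent sequence is: CONJ PREP PREP CONJ VERB VERB VERB.
Rule-by-rule: rule 1 ✓; rule 2 ✓; rule 3 ✓; rule 4 ✓; rule 5 ✓.

CONJ PREP PREP CONJ VERB VERB VERB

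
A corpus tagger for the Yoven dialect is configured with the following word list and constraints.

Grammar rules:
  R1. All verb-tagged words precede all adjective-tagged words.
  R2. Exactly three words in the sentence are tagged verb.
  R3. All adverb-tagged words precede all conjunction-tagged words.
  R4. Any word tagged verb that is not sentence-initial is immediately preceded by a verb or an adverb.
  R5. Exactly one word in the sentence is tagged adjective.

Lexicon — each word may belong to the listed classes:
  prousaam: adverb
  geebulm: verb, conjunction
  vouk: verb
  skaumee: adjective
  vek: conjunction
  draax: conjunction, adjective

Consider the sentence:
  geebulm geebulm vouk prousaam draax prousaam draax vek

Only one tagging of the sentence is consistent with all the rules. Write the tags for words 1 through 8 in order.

verb verb verb adverb adjective adverb conjunction conjunction

Candidates per position — 1:geebulm {verb,conjunction}; 2:geebulm {verb,conjunction}; 3:vouk {verb}; 4:prousaam {adverb}; 5:draax {conjunction,adjective}; 6:prousaam {adverb}; 7:draax {conjunction,adjective}; 8:vek {conjunction}.
At position 1, choosing conjunction makes rule 2 impossible to satisfy; hence verb.
At position 2, choosing conjunction makes rule 2 impossible to satisfy; hence verb.
At position 5, choosing conjunction makes rule 3 impossible to satisfy; hence adjective.
At position 7, choosing adjective makes rule 5 impossible to satisfy; hence conjunction.
The unique satisfying tagging is: verb verb verb adverb adjective adverb conjunction conjunction.
Checking: rule 1 satisfied; rule 2 satisfied; rule 3 satisfied; rule 4 satisfied; rule 5 satisfied.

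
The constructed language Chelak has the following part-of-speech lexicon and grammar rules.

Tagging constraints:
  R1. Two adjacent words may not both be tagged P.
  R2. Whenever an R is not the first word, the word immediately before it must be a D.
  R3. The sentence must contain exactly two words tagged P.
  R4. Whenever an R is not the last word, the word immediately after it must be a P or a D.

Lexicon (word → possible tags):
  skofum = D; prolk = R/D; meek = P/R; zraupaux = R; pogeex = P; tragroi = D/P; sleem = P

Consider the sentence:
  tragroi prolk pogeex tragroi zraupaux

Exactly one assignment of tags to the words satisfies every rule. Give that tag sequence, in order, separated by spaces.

Candidates per position — 1:tragroi {D,P}; 2:prolk {R,D}; 3:pogeex {P}; 4:tragroi {D,P}; 5:zraupaux {R}.
At position 4, choosing P makes rule 1 impossible to satisfy; hence D.
At position 1, choosing D makes rule 3 impossible to satisfy; hence P.
At position 2, choosing R makes rule 2 impossible to satisfy; hence D.
So the tagging must be: P D P D R.
Verifying each rule — rule 1 satisfied; rule 2 satisfied; rule 3 satisfied; rule 4 satisfied.

P D P D R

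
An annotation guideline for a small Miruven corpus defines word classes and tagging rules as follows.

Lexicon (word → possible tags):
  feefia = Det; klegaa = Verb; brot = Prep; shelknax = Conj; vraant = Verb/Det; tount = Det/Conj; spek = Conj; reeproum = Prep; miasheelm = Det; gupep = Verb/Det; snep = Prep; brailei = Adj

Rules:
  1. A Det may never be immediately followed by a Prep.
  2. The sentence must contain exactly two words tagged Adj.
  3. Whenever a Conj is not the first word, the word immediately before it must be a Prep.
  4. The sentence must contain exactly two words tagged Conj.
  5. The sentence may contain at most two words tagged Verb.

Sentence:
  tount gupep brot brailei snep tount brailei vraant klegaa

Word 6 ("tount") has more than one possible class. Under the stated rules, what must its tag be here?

Candidates per position — 1:tount {Det,Conj}; 2:gupep {Verb,Det}; 3:brot {Prep}; 4:brailei {Adj}; 5:snep {Prep}; 6:tount {Det,Conj}; 7:brailei {Adj}; 8:vraant {Verb,Det}; 9:klegaa {Verb}.
If word 1 were Det, no tagging could satisfy rule 4; so word 1 is Conj.
If word 2 were Det, no tagging could satisfy rule 1; so word 2 is Verb.
If word 6 were Det, no tagging could satisfy rule 4; so word 6 is Conj.
If word 8 were Verb, no tagging could satisfy rule 5; so word 8 is Det.
The only consistent sequence is: Conj Verb Prep Adj Prep Conj Adj Det Verb.
Check: rule 1 satisfied; rule 2 satisfied; rule 3 satisfied; rule 4 satisfied; rule 5 satisfied.

Conj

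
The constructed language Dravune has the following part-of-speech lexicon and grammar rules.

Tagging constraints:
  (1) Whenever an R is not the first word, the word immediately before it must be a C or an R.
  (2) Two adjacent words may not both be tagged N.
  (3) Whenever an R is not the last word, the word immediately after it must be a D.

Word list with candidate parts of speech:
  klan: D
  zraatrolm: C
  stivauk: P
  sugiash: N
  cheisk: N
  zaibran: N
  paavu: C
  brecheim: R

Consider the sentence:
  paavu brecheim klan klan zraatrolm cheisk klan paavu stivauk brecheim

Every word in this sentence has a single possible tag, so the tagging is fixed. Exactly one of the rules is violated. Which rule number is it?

Fixed tagging: C R D D C N D C P R.
Rule check: R1 violated, R2 holds, R3 holds.
Only rule 1 fails.

1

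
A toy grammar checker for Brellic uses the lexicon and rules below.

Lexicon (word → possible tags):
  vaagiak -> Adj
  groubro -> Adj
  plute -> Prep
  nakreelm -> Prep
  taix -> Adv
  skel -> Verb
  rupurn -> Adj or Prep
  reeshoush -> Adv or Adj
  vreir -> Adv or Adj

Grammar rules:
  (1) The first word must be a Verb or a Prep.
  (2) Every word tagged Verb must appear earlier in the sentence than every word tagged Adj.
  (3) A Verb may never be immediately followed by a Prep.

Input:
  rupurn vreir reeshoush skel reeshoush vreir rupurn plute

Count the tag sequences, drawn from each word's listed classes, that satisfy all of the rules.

8

Candidates per position — 1:rupurn {Adj,Prep}; 2:vreir {Adv,Adj}; 3:reeshoush {Adv,Adj}; 4:skel {Verb}; 5:reeshoush {Adv,Adj}; 6:vreir {Adv,Adj}; 7:rupurn {Adj,Prep}; 8:plute {Prep}.
There are 64 candidate sequences in total.
Checking each against the rules leaves 8 sequences.
Count = 8.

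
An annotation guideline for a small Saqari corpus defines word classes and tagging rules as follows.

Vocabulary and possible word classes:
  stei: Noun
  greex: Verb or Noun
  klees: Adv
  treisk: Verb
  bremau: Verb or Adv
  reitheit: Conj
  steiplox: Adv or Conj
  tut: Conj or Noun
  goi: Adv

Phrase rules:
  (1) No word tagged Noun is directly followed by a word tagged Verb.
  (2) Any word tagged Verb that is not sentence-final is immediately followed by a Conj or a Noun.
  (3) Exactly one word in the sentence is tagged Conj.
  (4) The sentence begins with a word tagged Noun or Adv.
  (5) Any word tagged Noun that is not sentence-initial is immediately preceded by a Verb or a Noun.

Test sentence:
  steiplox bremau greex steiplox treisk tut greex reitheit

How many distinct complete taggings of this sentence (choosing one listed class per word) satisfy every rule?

Candidates per position — 1:steiplox {Adv,Conj}; 2:bremau {Verb,Adv}; 3:greex {Verb,Noun}; 4:steiplox {Adv,Conj}; 5:treisk {Verb}; 6:tut {Conj,Noun}; 7:greex {Verb,Noun}; 8:reitheit {Conj}.
There are 64 candidate sequences in total.
The sequences that satisfy every rule: Adv Verb Noun Adv Verb Noun Noun Conj.
Count = 1.

1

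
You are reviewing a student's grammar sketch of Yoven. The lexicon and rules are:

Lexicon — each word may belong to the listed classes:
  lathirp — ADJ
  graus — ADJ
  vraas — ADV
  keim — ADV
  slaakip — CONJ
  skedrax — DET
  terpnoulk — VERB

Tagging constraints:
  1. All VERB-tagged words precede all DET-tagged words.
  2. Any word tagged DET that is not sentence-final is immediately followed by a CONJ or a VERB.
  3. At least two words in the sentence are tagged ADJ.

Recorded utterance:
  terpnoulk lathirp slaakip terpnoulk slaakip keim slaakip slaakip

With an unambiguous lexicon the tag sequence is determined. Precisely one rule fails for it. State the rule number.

Fixed tagging: VERB ADJ CONJ VERB CONJ ADV CONJ CONJ.
Rule check: R1 holds, R2 holds, R3 violated.
Only rule 3 fails.

3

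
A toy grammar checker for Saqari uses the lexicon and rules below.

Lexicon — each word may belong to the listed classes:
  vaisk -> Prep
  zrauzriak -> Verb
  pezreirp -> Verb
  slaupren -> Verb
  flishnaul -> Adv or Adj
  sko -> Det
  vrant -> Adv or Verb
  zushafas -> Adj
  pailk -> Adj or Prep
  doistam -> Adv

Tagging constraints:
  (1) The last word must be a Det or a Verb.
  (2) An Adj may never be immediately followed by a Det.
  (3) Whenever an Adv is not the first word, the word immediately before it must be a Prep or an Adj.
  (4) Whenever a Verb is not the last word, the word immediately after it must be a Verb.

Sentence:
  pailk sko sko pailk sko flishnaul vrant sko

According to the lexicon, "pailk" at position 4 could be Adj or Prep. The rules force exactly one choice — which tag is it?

Candidates per position — 1:pailk {Adj,Prep}; 2:sko {Det}; 3:sko {Det}; 4:pailk {Adj,Prep}; 5:sko {Det}; 6:flishnaul {Adv,Adj}; 7:vrant {Adv,Verb}; 8:sko {Det}.
At position 1, choosing Adj makes rule 2 impossible to satisfy; hence Prep.
At position 4, choosing Adj makes rule 2 impossible to satisfy; hence Prep.
At position 6, choosing Adv makes rule 3 impossible to satisfy; hence Adj.
At position 7, choosing Verb makes rule 4 impossible to satisfy; hence Adv.
The only consistent sequence is: Prep Det Det Prep Det Adj Adv Det.
Verifying each rule — rule 1 ✓; rule 2 ✓; rule 3 ✓; rule 4 ✓.

Prep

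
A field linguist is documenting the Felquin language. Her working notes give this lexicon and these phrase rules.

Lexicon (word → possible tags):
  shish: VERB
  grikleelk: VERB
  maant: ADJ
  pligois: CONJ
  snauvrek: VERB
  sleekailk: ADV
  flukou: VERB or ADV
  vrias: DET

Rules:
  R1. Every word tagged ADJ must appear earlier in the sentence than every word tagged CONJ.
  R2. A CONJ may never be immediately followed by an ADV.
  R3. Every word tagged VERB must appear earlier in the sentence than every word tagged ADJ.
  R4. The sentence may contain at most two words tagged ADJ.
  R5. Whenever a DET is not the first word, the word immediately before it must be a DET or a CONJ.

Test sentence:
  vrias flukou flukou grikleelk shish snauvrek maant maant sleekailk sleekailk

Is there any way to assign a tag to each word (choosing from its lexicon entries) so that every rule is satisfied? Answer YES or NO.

YES

Candidates per position — 1:vrias {DET}; 2:flukou {VERB,ADV}; 3:flukou {VERB,ADV}; 4:grikleelk {VERB}; 5:shish {VERB}; 6:snauvrek {VERB}; 7:maant {ADJ}; 8:maant {ADJ}; 9:sleekailk {ADV}; 10:sleekailk {ADV}.
One satisfying assignment: DET ADV ADV VERB VERB VERB ADJ ADJ ADV ADV.
Checking: rule 1 holds; rule 2 holds; rule 3 holds; rule 4 holds; rule 5 holds.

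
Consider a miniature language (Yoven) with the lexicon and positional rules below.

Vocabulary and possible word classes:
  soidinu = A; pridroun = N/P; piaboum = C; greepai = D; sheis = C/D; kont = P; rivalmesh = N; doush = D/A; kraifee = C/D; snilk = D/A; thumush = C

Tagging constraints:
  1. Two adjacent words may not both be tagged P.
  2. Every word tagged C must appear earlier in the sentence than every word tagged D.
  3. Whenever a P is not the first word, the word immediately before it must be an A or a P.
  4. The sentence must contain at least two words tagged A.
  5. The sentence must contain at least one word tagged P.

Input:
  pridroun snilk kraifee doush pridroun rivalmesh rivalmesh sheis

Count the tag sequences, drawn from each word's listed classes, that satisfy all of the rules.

Candidates per position — 1:pridroun {N,P}; 2:snilk {D,A}; 3:kraifee {C,D}; 4:doush {D,A}; 5:pridroun {N,P}; 6:rivalmesh {N}; 7:rivalmesh {N}; 8:sheis {C,D}.
There are 64 candidate sequences in total.
Checking each against the rules leaves 9 sequences.
Count = 9.

9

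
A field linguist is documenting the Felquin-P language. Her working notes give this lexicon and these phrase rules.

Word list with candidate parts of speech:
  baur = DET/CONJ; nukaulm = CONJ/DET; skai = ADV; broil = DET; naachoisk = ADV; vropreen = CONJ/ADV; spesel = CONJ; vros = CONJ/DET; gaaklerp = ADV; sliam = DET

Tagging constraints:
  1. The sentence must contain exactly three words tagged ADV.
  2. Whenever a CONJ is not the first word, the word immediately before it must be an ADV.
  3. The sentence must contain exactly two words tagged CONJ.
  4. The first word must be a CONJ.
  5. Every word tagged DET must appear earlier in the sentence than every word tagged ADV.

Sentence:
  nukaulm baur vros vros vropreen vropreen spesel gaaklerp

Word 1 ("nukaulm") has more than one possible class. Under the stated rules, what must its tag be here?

Candidates per position — 1:nukaulm {CONJ,DET}; 2:baur {DET,CONJ}; 3:vros {CONJ,DET}; 4:vros {CONJ,DET}; 5:vropreen {CONJ,ADV}; 6:vropreen {CONJ,ADV}; 7:spesel {CONJ}; 8:gaaklerp {ADV}.
Word 1 cannot be DET — rule 4 would then fail for every completion. It is CONJ.
Word 2 cannot be CONJ — rule 2 would then fail for every completion. It is DET.
Word 3 cannot be CONJ — rule 2 would then fail for every completion. It is DET.
Word 4 cannot be CONJ — rule 2 would then fail for every completion. It is DET.
Word 5 cannot be CONJ — rule 1 would then fail for every completion. It is ADV.
Word 6 cannot be CONJ — rule 1 would then fail for every completion. It is ADV.
That leaves exactly one tagging: CONJ DET DET DET ADV ADV CONJ ADV.
Verifying each rule — rule 1 satisfied; rule 2 satisfied; rule 3 satisfied; rule 4 satisfied; rule 5 satisfied.

CONJ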